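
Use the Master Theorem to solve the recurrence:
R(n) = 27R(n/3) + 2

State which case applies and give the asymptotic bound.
Master Theorem template: R(n) = a·R(n/b) + f(n).
Here: a=27, b=3, f(n)=2
Compute log_b(a) = log_3(27) = 3.
f(n) = 2 = O(n^(3-ε)) with ε = 3. Case 1: R(n) = Θ(n^log_b(a)) = Θ(n^3).

Case 1: R(n) = Θ(n^3)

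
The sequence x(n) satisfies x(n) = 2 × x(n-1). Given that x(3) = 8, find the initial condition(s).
In general x(n) = 2ⁿ · x(0). At n = 3: x(0) = x(3) / 2^3 = 8 / 8 = 1.

x(0) = 1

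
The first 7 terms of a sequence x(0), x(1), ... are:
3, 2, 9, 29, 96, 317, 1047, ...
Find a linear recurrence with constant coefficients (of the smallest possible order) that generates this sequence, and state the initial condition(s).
Look for the lowest-order linear relation among consecutive terms.
Observation: x(n) - 3·x(n-1) - (1)·x(n-2) = 0 holds for the shown terms, and no order-1 relation x(n) = α·x(n-1) + β fits.
Check at n=3: 3·9 + (1)·2 = 29. ✓

x(n) = 3x(n-1) + x(n-2), x(0) = 3, x(1) = 2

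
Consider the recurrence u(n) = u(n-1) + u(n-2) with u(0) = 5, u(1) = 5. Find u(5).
Computing the sequence terms:
5, 5, 10, 15, 25, 40

40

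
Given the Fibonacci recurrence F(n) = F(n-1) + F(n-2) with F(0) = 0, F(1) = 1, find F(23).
Computing the sequence terms:
0, 1, 1, 2, 3, 5, 8, 13, 21, 34, 55, 89, 144, 233, 377, 610, 987, 1597, 2584, 4181, 6765, 10946, 17711, 28657

28657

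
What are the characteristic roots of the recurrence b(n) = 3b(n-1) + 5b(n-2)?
Substitute b(n) = rⁿ and divide through by rⁿ⁻²: r² - 3r - 5 = 0
Discriminant: 3² + 4·5 = 29, not a perfect square, so by the quadratic formula r = (3 ± √29)/2.
General solution: b(n) = A·r₁ⁿ + B·r₂ⁿ where r₁,r₂ = (3 ± √29)/2

Characteristic: r² - 3r - 5 = 0, Roots: r = (3 ± √29)/2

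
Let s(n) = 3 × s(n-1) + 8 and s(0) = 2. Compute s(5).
Computing step by step:
s(0) = 2
s(1) = 3 × 2 + 8 = 14
s(2) = 3 × 14 + 8 = 50
s(3) = 3 × 50 + 8 = 158
s(4) = 3 × 158 + 8 = 482
s(5) = 3 × 482 + 8 = 1454

1454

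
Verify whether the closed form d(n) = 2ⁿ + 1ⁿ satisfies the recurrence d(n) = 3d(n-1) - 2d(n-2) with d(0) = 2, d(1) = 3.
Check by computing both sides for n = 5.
From the recurrence with d(0) = 2, d(1) = 3:
  d(0) = 2, d(1) = 3, d(2) = 5, d(3) = 9, d(4) = 17, d(5) = 33
  so the recurrence gives d(5) = 33.
From the proposed closed form d(n) = 2ⁿ + 1ⁿ:
  d(5) = 33.
Both sides give 33 at n = 5, and the initial condition(s) match, so the closed form is consistent.

Yes, the closed form is correct.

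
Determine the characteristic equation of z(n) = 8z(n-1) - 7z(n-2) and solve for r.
Substitute z(n) = rⁿ and divide through by rⁿ⁻²: r² - 8r + 7 = 0
Factor: (r - 7)(r - 1) = 0, so r = 7, 1.
General solution: z(n) = A·7ⁿ + B·1ⁿ

Characteristic: r² - 8r + 7 = 0, Roots: r = 7, 1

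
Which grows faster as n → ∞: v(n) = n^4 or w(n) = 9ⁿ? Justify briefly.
Comparing growth rates:
Growth-rate hierarchy: log n ≺ any polynomial ≺ any exponential cⁿ (c>1) ≺ n! ≺ nⁿ.
exponential base 9 dominates polynomial degree 4 asymptotically.

w(n) grows faster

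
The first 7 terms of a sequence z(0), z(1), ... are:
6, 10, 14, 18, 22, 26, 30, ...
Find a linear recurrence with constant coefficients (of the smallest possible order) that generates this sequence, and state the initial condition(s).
Look for the lowest-order linear relation among consecutive terms.
Observation: consecutive differences are constant (= 4).
Check at n=2: 1·10 + 4 = 14. ✓

z(n) = z(n-1) + 4, z(0) = 6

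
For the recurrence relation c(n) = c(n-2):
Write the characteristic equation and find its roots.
Substitute c(n) = rⁿ and divide through by rⁿ⁻²: r² - 1 = 0
Factor: (r - 1)(r + 1) = 0, so r = 1, -1.
General solution: c(n) = A·1ⁿ + B·(-1)ⁿ

Characteristic: r² - 1 = 0, Roots: r = 1, -1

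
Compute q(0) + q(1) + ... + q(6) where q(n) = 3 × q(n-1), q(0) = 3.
Computing the sequence terms: 3, 9, 27, 81, 243, 729, 2187
Adding these values together:

3279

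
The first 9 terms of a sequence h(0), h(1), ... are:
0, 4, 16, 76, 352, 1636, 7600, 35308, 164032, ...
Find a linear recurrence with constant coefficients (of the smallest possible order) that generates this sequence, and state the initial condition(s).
Look for the lowest-order linear relation among consecutive terms.
Observation: h(n) - 4·h(n-1) - (3)·h(n-2) = 0 holds for the shown terms, and no order-1 relation h(n) = α·h(n-1) + β fits.
Check at n=3: 4·16 + (3)·4 = 76. ✓

h(n) = 4h(n-1) + 3h(n-2), h(0) = 0, h(1) = 4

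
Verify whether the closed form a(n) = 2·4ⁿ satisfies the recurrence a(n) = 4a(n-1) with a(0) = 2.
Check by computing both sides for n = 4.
From the recurrence with a(0) = 2:
  a(0) = 2, a(1) = 8, a(2) = 32, a(3) = 128, a(4) = 512
  so the recurrence gives a(4) = 512.
From the proposed closed form a(n) = 2·4ⁿ:
  a(4) = 512.
Both sides give 512 at n = 4, and the initial condition(s) match, so the closed form is consistent.

Yes, the closed form is correct.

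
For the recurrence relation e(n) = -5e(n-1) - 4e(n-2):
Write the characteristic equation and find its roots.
Substitute e(n) = rⁿ and divide through by rⁿ⁻²: r² + 5r + 4 = 0
Factor: (r + 4)(r + 1) = 0, so r = -4, -1.
General solution: e(n) = A·(-4)ⁿ + B·(-1)ⁿ

Characteristic: r² + 5r + 4 = 0, Roots: r = -4, -1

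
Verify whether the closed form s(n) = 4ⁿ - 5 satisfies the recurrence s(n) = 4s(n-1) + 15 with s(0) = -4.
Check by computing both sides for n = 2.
From the recurrence with s(0) = -4:
  s(0) = -4, s(1) = -1, s(2) = 11
  so the recurrence gives s(2) = 11.
From the proposed closed form s(n) = 4ⁿ - 5:
  s(2) = 11.
Both sides give 11 at n = 2, and the initial condition(s) match, so the closed form is consistent.

Yes, the closed form is correct.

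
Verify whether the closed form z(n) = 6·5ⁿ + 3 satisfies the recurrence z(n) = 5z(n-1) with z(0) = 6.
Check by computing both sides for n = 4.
From the recurrence with z(0) = 6:
  z(0) = 6, z(1) = 30, z(2) = 150, z(3) = 750, z(4) = 3750
  so the recurrence gives z(4) = 3750.
From the proposed closed form z(n) = 6·5ⁿ + 3:
  z(4) = 3753.
The recurrence gives 3750 but the closed form gives 3753, so the closed form does not satisfy the recurrence.

No, the closed form is incorrect.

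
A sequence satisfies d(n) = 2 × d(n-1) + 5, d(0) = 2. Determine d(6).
Computing step by step:
d(0) = 2
d(1) = 2 × 2 + 5 = 9
d(2) = 2 × 9 + 5 = 23
d(3) = 2 × 23 + 5 = 51
d(4) = 2 × 51 + 5 = 107
d(5) = 2 × 107 + 5 = 219
d(6) = 2 × 219 + 5 = 443

443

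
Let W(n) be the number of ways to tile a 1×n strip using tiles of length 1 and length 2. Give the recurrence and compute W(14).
Condition on the last tile: it has length 1 (leaving a 1×(n-1) strip) or length 2 (leaving a 1×(n-2) strip), so W(n) = W(n-1) + W(n-2) (order-2 linear recurrence).
For 0 ≤ i < 2 only unit tiles fit, so W(i) = 1.
Iterating the recurrence: W(2) = 2, W(3) = 3, W(4) = 5, W(5) = 8, W(6) = 13, W(7) = 21, W(8) = 34, W(9) = 55, W(10) = 89, W(11) = 144, W(12) = 233, W(13) = 377, W(14) = 610.

W(n) = W(n-1) + W(n-2), with W(i) = 1 for 0 ≤ i < 2; W(14) = 610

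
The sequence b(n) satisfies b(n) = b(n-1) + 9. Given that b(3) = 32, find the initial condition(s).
b(3) = b(0) + 3·9, so b(0) = 32 - 27 = 5.

b(0) = 5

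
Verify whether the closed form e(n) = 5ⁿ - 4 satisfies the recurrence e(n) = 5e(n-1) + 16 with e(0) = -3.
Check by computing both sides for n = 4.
From the recurrence with e(0) = -3:
  e(0) = -3, e(1) = 1, e(2) = 21, e(3) = 121, e(4) = 621
  so the recurrence gives e(4) = 621.
From the proposed closed form e(n) = 5ⁿ - 4:
  e(4) = 621.
Both sides give 621 at n = 4, and the initial condition(s) match, so the closed form is consistent.

Yes, the closed form is correct.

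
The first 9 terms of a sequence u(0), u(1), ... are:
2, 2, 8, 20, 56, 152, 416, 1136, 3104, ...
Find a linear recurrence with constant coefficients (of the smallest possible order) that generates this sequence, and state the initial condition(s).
Look for the lowest-order linear relation among consecutive terms.
Observation: u(n) - 2·u(n-1) - (2)·u(n-2) = 0 holds for the shown terms, and no order-1 relation u(n) = α·u(n-1) + β fits.
Check at n=3: 2·8 + (2)·2 = 20. ✓

u(n) = 2u(n-1) + 2u(n-2), u(0) = 2, u(1) = 2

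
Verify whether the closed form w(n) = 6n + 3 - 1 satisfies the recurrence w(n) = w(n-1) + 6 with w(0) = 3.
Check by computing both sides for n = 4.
From the recurrence with w(0) = 3:
  w(0) = 3, w(1) = 9, w(2) = 15, w(3) = 21, w(4) = 27
  so the recurrence gives w(4) = 27.
From the proposed closed form w(n) = 6n + 3 - 1:
  w(4) = 26.
The recurrence gives 27 but the closed form gives 26, so the closed form does not satisfy the recurrence.

No, the closed form is incorrect.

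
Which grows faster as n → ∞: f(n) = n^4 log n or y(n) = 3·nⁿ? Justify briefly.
Comparing growth rates:
Growth-rate hierarchy: log n ≺ any polynomial ≺ any exponential cⁿ (c>1) ≺ n! ≺ nⁿ.
super-exponential nⁿ dominates polynomial degree 4 (with log factor) asymptotically.

y(n) grows faster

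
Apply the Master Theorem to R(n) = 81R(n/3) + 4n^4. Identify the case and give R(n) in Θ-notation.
Master Theorem template: R(n) = a·R(n/b) + f(n).
Here: a=81, b=3, f(n)=4n^4
Compute log_b(a) = log_3(81) = 4.
f(n) = 4n^4 = Θ(n^4). Case 2: R(n) = Θ(n^4 log n).

Case 2: R(n) = Θ(n^4 log n)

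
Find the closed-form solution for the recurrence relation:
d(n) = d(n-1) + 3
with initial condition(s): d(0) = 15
Recurrence: d(n) = d(n-1) + 3, initial: d(0) = 15.
Each step adds 3, so d(n) = d(0) + 3n = 3n + 15.

d(n) = 3n + 15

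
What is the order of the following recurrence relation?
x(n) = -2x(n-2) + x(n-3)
The order is the largest lag k for which x(n-k) appears. Here the deepest term is x(n-3), so the order is 3.

Order 3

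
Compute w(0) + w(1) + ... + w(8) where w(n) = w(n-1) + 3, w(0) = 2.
Computing the sequence terms: 2, 5, 8, 11, 14, 17, 20, 23, 26
Adding these values together:

126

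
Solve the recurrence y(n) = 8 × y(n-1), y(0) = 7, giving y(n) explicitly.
Recurrence: y(n) = 8 × y(n-1), initial: y(0) = 7.
Each term is 8 times the previous, so this is geometric with ratio 8. After n steps: y(n) = y(0)·8ⁿ = 7·8ⁿ.

y(n) = 7·8ⁿ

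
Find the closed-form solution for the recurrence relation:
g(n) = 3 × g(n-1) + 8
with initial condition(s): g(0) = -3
Recurrence: g(n) = 3 × g(n-1) + 8, initial: g(0) = -3.
Try g(n) = A·3ⁿ + C. Substituting: A·3ⁿ + C = 3(A·3ⁿ⁻¹ + C) + 8 = A·3ⁿ + 3C + 8, so C = 3C + 8, giving C = -4. Then g(0) = A - 4 = -3 gives A = 1.

g(n) = 3ⁿ - 4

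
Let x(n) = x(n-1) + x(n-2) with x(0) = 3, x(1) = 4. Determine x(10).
Computing the sequence terms:
3, 4, 7, 11, 18, 29, 47, 76, 123, 199, 322

322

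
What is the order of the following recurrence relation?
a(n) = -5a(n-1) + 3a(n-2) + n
The order is the largest lag k for which a(n-k) appears. Here the deepest term is a(n-2) (the n term is non-homogeneous and does not affect the order), so the order is 2.

Order 2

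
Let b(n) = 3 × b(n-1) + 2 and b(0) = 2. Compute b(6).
Computing step by step:
b(0) = 2
b(1) = 3 × 2 + 2 = 8
b(2) = 3 × 8 + 2 = 26
b(3) = 3 × 26 + 2 = 80
b(4) = 3 × 80 + 2 = 242
b(5) = 3 × 242 + 2 = 728
b(6) = 3 × 728 + 2 = 2186

2186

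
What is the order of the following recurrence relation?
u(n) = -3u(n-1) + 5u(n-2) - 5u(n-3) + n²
The order is the largest lag k for which u(n-k) appears. Here the deepest term is u(n-3) (the n² term is non-homogeneous and does not affect the order), so the order is 3.

Order 3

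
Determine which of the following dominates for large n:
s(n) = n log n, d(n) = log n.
Comparing growth rates:
Growth-rate hierarchy: log n ≺ any polynomial ≺ any exponential cⁿ (c>1) ≺ n! ≺ nⁿ.
polynomial degree 1 (with log factor) dominates logarithmic asymptotically.

s(n) grows faster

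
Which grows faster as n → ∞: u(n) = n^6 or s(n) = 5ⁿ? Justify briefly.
Comparing growth rates:
Growth-rate hierarchy: log n ≺ any polynomial ≺ any exponential cⁿ (c>1) ≺ n! ≺ nⁿ.
exponential base 5 dominates polynomial degree 6 asymptotically.

s(n) grows faster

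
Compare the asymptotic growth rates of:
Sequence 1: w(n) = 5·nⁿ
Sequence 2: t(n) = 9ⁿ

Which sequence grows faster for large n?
Comparing growth rates:
Growth-rate hierarchy: log n ≺ any polynomial ≺ any exponential cⁿ (c>1) ≺ n! ≺ nⁿ.
super-exponential nⁿ dominates exponential base 9 asymptotically.

w(n) grows faster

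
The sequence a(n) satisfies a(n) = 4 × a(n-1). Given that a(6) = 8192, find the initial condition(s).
In general a(n) = 4ⁿ · a(0). At n = 6: a(0) = a(6) / 4^6 = 8192 / 4096 = 2.

a(0) = 2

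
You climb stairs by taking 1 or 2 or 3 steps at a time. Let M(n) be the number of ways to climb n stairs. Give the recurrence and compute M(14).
Condition on the size of the last step (1 to 3): before it there were n-1, …, n-3 stairs climbed, and these cases are disjoint, so M(n) = M(n-1) + M(n-2) + M(n-3) (order-3 linear recurrence).
Initial conditions by direct count (compositions of i into parts ≤ 3): M(1) = 1; M(2) = 2; M(3) = 4.
Iterating the recurrence: M(4) = 7, M(5) = 13, M(6) = 24, M(7) = 44, M(8) = 81, M(9) = 149, M(10) = 274, M(11) = 504, M(12) = 927, M(13) = 1705, M(14) = 3136.

M(n) = M(n-1) + M(n-2) + M(n-3), M(1) = 1, M(2) = 2, M(3) = 4; M(14) = 3136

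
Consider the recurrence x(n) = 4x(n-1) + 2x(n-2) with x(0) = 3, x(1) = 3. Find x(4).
Computing the sequence terms:
3, 3, 18, 78, 348

348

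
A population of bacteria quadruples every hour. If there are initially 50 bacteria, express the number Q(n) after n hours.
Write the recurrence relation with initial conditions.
Each hour multiplies the count by 4, so the count after n hours depends only on the count after n-1 hours: Q(n) = 4 × Q(n-1). The starting count gives Q(0) = 50.
Unrolling n times gives the closed form Q(n) = 50 × 4ⁿ.

Q(n) = 4 × Q(n-1), Q(0) = 50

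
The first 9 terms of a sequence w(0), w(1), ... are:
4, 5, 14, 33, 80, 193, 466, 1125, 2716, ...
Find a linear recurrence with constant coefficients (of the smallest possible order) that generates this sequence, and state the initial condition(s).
Look for the lowest-order linear relation among consecutive terms.
Observation: w(n) - 2·w(n-1) - (1)·w(n-2) = 0 holds for the shown terms, and no order-1 relation w(n) = α·w(n-1) + β fits.
Check at n=3: 2·14 + (1)·5 = 33. ✓

w(n) = 2w(n-1) + w(n-2), w(0) = 4, w(1) = 5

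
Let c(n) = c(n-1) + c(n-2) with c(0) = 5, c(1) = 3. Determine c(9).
Computing the sequence terms:
5, 3, 8, 11, 19, 30, 49, 79, 128, 207

207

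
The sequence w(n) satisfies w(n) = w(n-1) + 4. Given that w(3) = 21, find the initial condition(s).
w(3) = w(0) + 3·4, so w(0) = 21 - 12 = 9.

w(0) = 9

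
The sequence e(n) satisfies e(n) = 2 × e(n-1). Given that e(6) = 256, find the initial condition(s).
In general e(n) = 2ⁿ · e(0). At n = 6: e(0) = e(6) / 2^6 = 256 / 64 = 4.

e(0) = 4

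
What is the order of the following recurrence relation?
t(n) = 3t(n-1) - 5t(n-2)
The order is the largest lag k for which t(n-k) appears. Here the deepest term is t(n-2), so the order is 2.

Order 2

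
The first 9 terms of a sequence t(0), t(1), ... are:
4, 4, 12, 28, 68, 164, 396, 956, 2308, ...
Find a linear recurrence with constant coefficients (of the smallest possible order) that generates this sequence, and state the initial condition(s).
Look for the lowest-order linear relation among consecutive terms.
Observation: t(n) - 2·t(n-1) - (1)·t(n-2) = 0 holds for the shown terms, and no order-1 relation t(n) = α·t(n-1) + β fits.
Check at n=3: 2·12 + (1)·4 = 28. ✓

t(n) = 2t(n-1) + t(n-2), t(0) = 4, t(1) = 4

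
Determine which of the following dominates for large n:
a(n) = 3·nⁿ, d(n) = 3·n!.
Comparing growth rates:
Growth-rate hierarchy: log n ≺ any polynomial ≺ any exponential cⁿ (c>1) ≺ n! ≺ nⁿ.
super-exponential nⁿ dominates factorial asymptotically.

a(n) grows faster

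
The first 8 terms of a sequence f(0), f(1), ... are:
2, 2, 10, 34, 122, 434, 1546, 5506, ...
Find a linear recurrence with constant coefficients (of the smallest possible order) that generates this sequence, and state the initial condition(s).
Look for the lowest-order linear relation among consecutive terms.
Observation: f(n) - 3·f(n-1) - (2)·f(n-2) = 0 holds for the shown terms, and no order-1 relation f(n) = α·f(n-1) + β fits.
Check at n=3: 3·10 + (2)·2 = 34. ✓

f(n) = 3f(n-1) + 2f(n-2), f(0) = 2, f(1) = 2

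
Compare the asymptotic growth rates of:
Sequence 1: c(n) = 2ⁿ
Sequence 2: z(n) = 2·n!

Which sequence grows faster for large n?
Comparing growth rates:
Growth-rate hierarchy: log n ≺ any polynomial ≺ any exponential cⁿ (c>1) ≺ n! ≺ nⁿ.
factorial dominates exponential base 2 asymptotically.

z(n) grows faster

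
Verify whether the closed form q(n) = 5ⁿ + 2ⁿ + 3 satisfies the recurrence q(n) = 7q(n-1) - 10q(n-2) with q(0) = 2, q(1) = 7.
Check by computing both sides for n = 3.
From the recurrence with q(0) = 2, q(1) = 7:
  q(0) = 2, q(1) = 7, q(2) = 29, q(3) = 133
  so the recurrence gives q(3) = 133.
From the proposed closed form q(n) = 5ⁿ + 2ⁿ + 3:
  q(3) = 136.
The recurrence gives 133 but the closed form gives 136, so the closed form does not satisfy the recurrence.

No, the closed form is incorrect.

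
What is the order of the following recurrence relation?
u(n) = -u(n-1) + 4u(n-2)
The order is the largest lag k for which u(n-k) appears. Here the deepest term is u(n-2), so the order is 2.

Order 2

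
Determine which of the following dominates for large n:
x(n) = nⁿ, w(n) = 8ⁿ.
Comparing growth rates:
Growth-rate hierarchy: log n ≺ any polynomial ≺ any exponential cⁿ (c>1) ≺ n! ≺ nⁿ.
super-exponential nⁿ dominates exponential base 8 asymptotically.

x(n) grows faster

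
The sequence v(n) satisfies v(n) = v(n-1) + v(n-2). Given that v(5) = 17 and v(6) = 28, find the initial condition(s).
Work backwards using v(k) = v(k+2) - v(k+1):
v(4) = v(6) - v(5) = 28 - 17 = 11
v(3) = v(5) - v(4) = 17 - 11 = 6
v(2) = v(4) - v(3) = 11 - 6 = 5
v(1) = v(3) - v(2) = 6 - 5 = 1
v(0) = v(2) - v(1) = 5 - 1 = 4

v(0) = 4, v(1) = 1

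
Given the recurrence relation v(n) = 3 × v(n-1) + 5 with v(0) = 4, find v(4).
Computing step by step:
v(0) = 4
v(1) = 3 × 4 + 5 = 17
v(2) = 3 × 17 + 5 = 56
v(3) = 3 × 56 + 5 = 173
v(4) = 3 × 173 + 5 = 524

524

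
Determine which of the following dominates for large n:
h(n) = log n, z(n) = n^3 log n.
Comparing growth rates:
Growth-rate hierarchy: log n ≺ any polynomial ≺ any exponential cⁿ (c>1) ≺ n! ≺ nⁿ.
polynomial degree 3 (with log factor) dominates logarithmic asymptotically.

z(n) grows faster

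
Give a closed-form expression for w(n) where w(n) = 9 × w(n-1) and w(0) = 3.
Recurrence: w(n) = 9 × w(n-1), initial: w(0) = 3.
Each term is 9 times the previous, so this is geometric with ratio 9. After n steps: w(n) = w(0)·9ⁿ = 3·9ⁿ.

w(n) = 3·9ⁿ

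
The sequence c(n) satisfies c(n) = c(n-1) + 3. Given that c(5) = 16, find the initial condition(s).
c(5) = c(0) + 5·3, so c(0) = 16 - 15 = 1.

c(0) = 1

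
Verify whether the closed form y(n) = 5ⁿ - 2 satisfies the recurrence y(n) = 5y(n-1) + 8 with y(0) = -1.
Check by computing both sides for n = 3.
From the recurrence with y(0) = -1:
  y(0) = -1, y(1) = 3, y(2) = 23, y(3) = 123
  so the recurrence gives y(3) = 123.
From the proposed closed form y(n) = 5ⁿ - 2:
  y(3) = 123.
Both sides give 123 at n = 3, and the initial condition(s) match, so the closed form is consistent.

Yes, the closed form is correct.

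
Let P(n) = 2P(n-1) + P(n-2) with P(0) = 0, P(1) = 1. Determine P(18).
Computing the sequence terms:
0, 1, 2, 5, 12, 29, 70, 169, 408, 985, 2378, 5741, 13860, 33461, 80782, 195025, 470832, 1136689, 2744210

2744210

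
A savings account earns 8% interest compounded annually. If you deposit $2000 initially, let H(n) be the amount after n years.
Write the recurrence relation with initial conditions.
Each year the balance grows by 8%, i.e. is multiplied by 1 + 8/100 = 1.08, so H(n) = 1.08 × H(n-1). The initial deposit gives H(0) = 2000.
Unrolling gives the closed form H(n) = 2000 × (1.08)ⁿ.

H(n) = 1.08 × H(n-1), H(0) = 2000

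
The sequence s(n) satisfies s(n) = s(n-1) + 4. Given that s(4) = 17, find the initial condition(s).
s(4) = s(0) + 4·4, so s(0) = 17 - 16 = 1.

s(0) = 1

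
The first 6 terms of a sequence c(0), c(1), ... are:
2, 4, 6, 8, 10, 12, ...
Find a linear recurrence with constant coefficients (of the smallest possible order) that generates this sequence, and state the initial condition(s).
Look for the lowest-order linear relation among consecutive terms.
Observation: consecutive differences are constant (= 2).
Check at n=2: 1·4 + 2 = 6. ✓

c(n) = c(n-1) + 2, c(0) = 2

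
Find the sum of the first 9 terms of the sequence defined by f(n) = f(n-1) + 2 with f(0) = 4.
Computing the sequence terms: 4, 6, 8, 10, 12, 14, 16, 18, 20
Adding these values together:

108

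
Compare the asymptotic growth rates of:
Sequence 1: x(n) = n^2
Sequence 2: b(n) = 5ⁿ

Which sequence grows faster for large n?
Comparing growth rates:
Growth-rate hierarchy: log n ≺ any polynomial ≺ any exponential cⁿ (c>1) ≺ n! ≺ nⁿ.
exponential base 5 dominates polynomial degree 2 asymptotically.

b(n) grows faster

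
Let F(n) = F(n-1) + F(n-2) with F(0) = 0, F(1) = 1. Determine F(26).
Computing the sequence terms:
0, 1, 1, 2, 3, 5, 8, 13, 21, 34, 55, 89, 144, 233, 377, 610, 987, 1597, 2584, 4181, 6765, 10946, 17711, 28657, 46368, 75025, 121393

121393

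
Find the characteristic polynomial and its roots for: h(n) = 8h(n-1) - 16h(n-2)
Substitute h(n) = rⁿ and divide through by rⁿ⁻²: r² - 8r + 16 = 0
Factor: (r - 4)² = 0, so r = 4 (double root).
General solution: h(n) = (A + Bn)·4ⁿ

Characteristic: r² - 8r + 16 = 0, Roots: r = 4 (double root)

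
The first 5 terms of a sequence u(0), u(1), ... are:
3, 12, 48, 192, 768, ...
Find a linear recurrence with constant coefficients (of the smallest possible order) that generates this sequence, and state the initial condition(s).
Look for the lowest-order linear relation among consecutive terms.
Observation: each term is 4× the previous.
Check at n=2: 4·12 = 48. ✓

u(n) = 4 × u(n-1), u(0) = 3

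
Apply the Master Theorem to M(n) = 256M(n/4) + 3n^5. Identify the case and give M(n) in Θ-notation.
Master Theorem template: M(n) = a·M(n/b) + f(n).
Here: a=256, b=4, f(n)=3n^5
Compute log_b(a) = log_4(256) = 4.
f(n) = 3n^5 = Ω(n^(4+ε)) with ε = 1, and the regularity condition holds (a·f(n/b) = (a/b^5)·f(n) with a/b^5 = 4^-1 < 1). Case 3: M(n) = Θ(f(n)) = Θ(n^5).

Case 3: M(n) = Θ(n^5)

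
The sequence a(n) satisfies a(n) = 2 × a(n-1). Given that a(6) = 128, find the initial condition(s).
In general a(n) = 2ⁿ · a(0). At n = 6: a(0) = a(6) / 2^6 = 128 / 64 = 2.

a(0) = 2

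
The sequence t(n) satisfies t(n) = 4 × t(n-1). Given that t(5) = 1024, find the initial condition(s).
In general t(n) = 4ⁿ · t(0). At n = 5: t(0) = t(5) / 4^5 = 1024 / 1024 = 1.

t(0) = 1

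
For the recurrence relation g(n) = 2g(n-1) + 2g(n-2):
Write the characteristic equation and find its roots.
Substitute g(n) = rⁿ and divide through by rⁿ⁻²: r² - 2r - 2 = 0
Discriminant: 2² + 4·2 = 12, not a perfect square, so by the quadratic formula r = (2 ± √12)/2.
General solution: g(n) = A·r₁ⁿ + B·r₂ⁿ where r₁,r₂ = (2 ± √12)/2

Characteristic: r² - 2r - 2 = 0, Roots: r = (2 ± √12)/2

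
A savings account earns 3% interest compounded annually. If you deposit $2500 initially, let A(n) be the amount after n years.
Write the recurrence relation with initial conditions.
Each year the balance grows by 3%, i.e. is multiplied by 1 + 3/100 = 1.03, so A(n) = 1.03 × A(n-1). The initial deposit gives A(0) = 2500.
Unrolling gives the closed form A(n) = 2500 × (1.03)ⁿ.

A(n) = 1.03 × A(n-1), A(0) = 2500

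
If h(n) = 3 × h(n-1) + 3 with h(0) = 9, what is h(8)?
Computing step by step:
h(0) = 9
h(1) = 3 × 9 + 3 = 30
h(2) = 3 × 30 + 3 = 93
h(3) = 3 × 93 + 3 = 282
h(4) = 3 × 282 + 3 = 849
h(5) = 3 × 849 + 3 = 2550
h(6) = 3 × 2550 + 3 = 7653
h(7) = 3 × 7653 + 3 = 22962
h(8) = 3 × 22962 + 3 = 68889

68889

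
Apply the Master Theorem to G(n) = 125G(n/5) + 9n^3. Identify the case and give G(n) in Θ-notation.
Master Theorem template: G(n) = a·G(n/b) + f(n).
Here: a=125, b=5, f(n)=9n^3
Compute log_b(a) = log_5(125) = 3.
f(n) = 9n^3 = Θ(n^3). Case 2: G(n) = Θ(n^3 log n).

Case 2: G(n) = Θ(n^3 log n)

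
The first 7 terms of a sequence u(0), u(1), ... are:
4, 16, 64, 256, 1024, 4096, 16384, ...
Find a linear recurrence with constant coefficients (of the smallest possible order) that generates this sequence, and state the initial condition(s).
Look for the lowest-order linear relation among consecutive terms.
Observation: each term is 4× the previous.
Check at n=2: 4·16 = 64. ✓

u(n) = 4 × u(n-1), u(0) = 4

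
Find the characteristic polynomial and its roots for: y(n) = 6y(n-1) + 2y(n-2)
Substitute y(n) = rⁿ and divide through by rⁿ⁻²: r² - 6r - 2 = 0
Discriminant: 6² + 4·2 = 44, not a perfect square, so by the quadratic formula r = (6 ± √44)/2.
General solution: y(n) = A·r₁ⁿ + B·r₂ⁿ where r₁,r₂ = (6 ± √44)/2

Characteristic: r² - 6r - 2 = 0, Roots: r = (6 ± √44)/2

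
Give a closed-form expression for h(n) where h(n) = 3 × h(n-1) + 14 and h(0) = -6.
Recurrence: h(n) = 3 × h(n-1) + 14, initial: h(0) = -6.
Try h(n) = A·3ⁿ + C. Substituting: A·3ⁿ + C = 3(A·3ⁿ⁻¹ + C) + 14 = A·3ⁿ + 3C + 14, so C = 3C + 14, giving C = -7. Then h(0) = A - 7 = -6 gives A = 1.

h(n) = 3ⁿ - 7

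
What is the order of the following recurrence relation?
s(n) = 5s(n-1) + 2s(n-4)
The order is the largest lag k for which s(n-k) appears. Here the deepest term is s(n-4), so the order is 4.

Order 4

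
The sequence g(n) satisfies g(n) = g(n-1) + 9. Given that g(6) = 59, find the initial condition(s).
g(6) = g(0) + 6·9, so g(0) = 59 - 54 = 5.

g(0) = 5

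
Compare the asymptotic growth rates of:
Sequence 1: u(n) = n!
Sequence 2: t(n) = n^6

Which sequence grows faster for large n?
Comparing growth rates:
Growth-rate hierarchy: log n ≺ any polynomial ≺ any exponential cⁿ (c>1) ≺ n! ≺ nⁿ.
factorial dominates polynomial degree 6 asymptotically.

u(n) grows faster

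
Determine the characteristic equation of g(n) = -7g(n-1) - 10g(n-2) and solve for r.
Substitute g(n) = rⁿ and divide through by rⁿ⁻²: r² + 7r + 10 = 0
Factor: (r + 2)(r + 5) = 0, so r = -2, -5.
General solution: g(n) = A·(-2)ⁿ + B·(-5)ⁿ

Characteristic: r² + 7r + 10 = 0, Roots: r = -2, -5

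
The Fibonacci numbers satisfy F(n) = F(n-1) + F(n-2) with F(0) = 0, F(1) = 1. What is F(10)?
Computing the sequence terms:
0, 1, 1, 2, 3, 5, 8, 13, 21, 34, 55

55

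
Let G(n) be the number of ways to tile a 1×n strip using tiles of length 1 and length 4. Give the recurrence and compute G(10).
Condition on the last tile: it has length 1 (leaving a 1×(n-1) strip) or length 4 (leaving a 1×(n-4) strip), so G(n) = G(n-1) + G(n-4) (order-4 linear recurrence).
For 0 ≤ i < 4 only unit tiles fit, so G(i) = 1.
Iterating the recurrence: G(4) = 2, G(5) = 3, G(6) = 4, G(7) = 5, G(8) = 7, G(9) = 10, G(10) = 14.

G(n) = G(n-1) + G(n-4), with G(i) = 1 for 0 ≤ i < 4; G(10) = 14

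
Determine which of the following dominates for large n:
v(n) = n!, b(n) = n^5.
Comparing growth rates:
Growth-rate hierarchy: log n ≺ any polynomial ≺ any exponential cⁿ (c>1) ≺ n! ≺ nⁿ.
factorial dominates polynomial degree 5 asymptotically.

v(n) grows faster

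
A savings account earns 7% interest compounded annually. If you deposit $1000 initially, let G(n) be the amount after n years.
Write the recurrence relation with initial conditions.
Each year the balance grows by 7%, i.e. is multiplied by 1 + 7/100 = 1.07, so G(n) = 1.07 × G(n-1). The initial deposit gives G(0) = 1000.
Unrolling gives the closed form G(n) = 1000 × (1.07)ⁿ.

G(n) = 1.07 × G(n-1), G(0) = 1000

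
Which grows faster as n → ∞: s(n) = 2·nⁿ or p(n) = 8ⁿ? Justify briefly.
Comparing growth rates:
Growth-rate hierarchy: log n ≺ any polynomial ≺ any exponential cⁿ (c>1) ≺ n! ≺ nⁿ.
super-exponential nⁿ dominates exponential base 8 asymptotically.

s(n) grows faster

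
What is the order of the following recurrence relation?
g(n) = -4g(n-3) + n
The order is the largest lag k for which g(n-k) appears. Here the deepest term is g(n-3) (the n term is non-homogeneous and does not affect the order), so the order is 3.

Order 3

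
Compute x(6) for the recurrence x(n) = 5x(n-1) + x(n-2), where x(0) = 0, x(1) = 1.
Computing the sequence terms:
0, 1, 5, 26, 135, 701, 3640

3640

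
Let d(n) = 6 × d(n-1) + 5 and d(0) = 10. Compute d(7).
Computing step by step:
d(0) = 10
d(1) = 6 × 10 + 5 = 65
d(2) = 6 × 65 + 5 = 395
d(3) = 6 × 395 + 5 = 2375
d(4) = 6 × 2375 + 5 = 14255
d(5) = 6 × 14255 + 5 = 85535
d(6) = 6 × 85535 + 5 = 513215
d(7) = 6 × 513215 + 5 = 3079295

3079295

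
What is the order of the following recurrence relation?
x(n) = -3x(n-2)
The order is the largest lag k for which x(n-k) appears. Here the deepest term is x(n-2), so the order is 2.

Order 2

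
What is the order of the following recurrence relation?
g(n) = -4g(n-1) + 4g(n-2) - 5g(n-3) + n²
The order is the largest lag k for which g(n-k) appears. Here the deepest term is g(n-3) (the n² term is non-homogeneous and does not affect the order), so the order is 3.

Order 3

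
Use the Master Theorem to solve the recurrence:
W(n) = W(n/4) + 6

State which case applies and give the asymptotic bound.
Master Theorem template: W(n) = a·W(n/b) + f(n).
Here: a=1, b=4, f(n)=6
Compute log_b(a) = log_4(1) = 0.
f(n) = 6 = Θ(1). Case 2: W(n) = Θ(log n).

Case 2: W(n) = Θ(log n)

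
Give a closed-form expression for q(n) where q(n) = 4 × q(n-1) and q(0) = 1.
Recurrence: q(n) = 4 × q(n-1), initial: q(0) = 1.
Each term is 4 times the previous, so this is geometric with ratio 4. After n steps: q(n) = q(0)·4ⁿ = 4ⁿ.

q(n) = 4ⁿ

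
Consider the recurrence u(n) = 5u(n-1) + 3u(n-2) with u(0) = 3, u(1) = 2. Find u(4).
Computing the sequence terms:
3, 2, 19, 101, 562

562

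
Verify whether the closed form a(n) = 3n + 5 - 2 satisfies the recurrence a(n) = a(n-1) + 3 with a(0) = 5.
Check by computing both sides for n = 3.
From the recurrence with a(0) = 5:
  a(0) = 5, a(1) = 8, a(2) = 11, a(3) = 14
  so the recurrence gives a(3) = 14.
From the proposed closed form a(n) = 3n + 5 - 2:
  a(3) = 12.
The recurrence gives 14 but the closed form gives 12, so the closed form does not satisfy the recurrence.

No, the closed form is incorrect.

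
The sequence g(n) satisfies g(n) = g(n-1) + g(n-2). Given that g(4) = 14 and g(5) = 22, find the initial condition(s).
Work backwards using g(k) = g(k+2) - g(k+1):
g(3) = g(5) - g(4) = 22 - 14 = 8
g(2) = g(4) - g(3) = 14 - 8 = 6
g(1) = g(3) - g(2) = 8 - 6 = 2
g(0) = g(2) - g(1) = 6 - 2 = 4

g(0) = 4, g(1) = 2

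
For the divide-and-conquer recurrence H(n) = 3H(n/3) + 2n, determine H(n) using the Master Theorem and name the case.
Master Theorem template: H(n) = a·H(n/b) + f(n).
Here: a=3, b=3, f(n)=2n
Compute log_b(a) = log_3(3) = 1.
f(n) = 2n = Θ(n). Case 2: H(n) = Θ(n log n).

Case 2: H(n) = Θ(n log n)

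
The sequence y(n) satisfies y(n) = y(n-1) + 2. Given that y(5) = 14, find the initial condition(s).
y(5) = y(0) + 5·2, so y(0) = 14 - 10 = 4.

y(0) = 4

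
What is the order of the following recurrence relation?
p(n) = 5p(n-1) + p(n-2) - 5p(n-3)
The order is the largest lag k for which p(n-k) appears. Here the deepest term is p(n-3), so the order is 3.

Order 3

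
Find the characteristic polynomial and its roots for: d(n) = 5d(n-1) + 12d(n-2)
Substitute d(n) = rⁿ and divide through by rⁿ⁻²: r² - 5r - 12 = 0
Discriminant: 5² + 4·12 = 73, not a perfect square, so by the quadratic formula r = (5 ± √73)/2.
General solution: d(n) = A·r₁ⁿ + B·r₂ⁿ where r₁,r₂ = (5 ± √73)/2

Characteristic: r² - 5r - 12 = 0, Roots: r = (5 ± √73)/2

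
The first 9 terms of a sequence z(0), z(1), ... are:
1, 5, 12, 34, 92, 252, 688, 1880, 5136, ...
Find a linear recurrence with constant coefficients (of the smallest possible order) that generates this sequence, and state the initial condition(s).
Look for the lowest-order linear relation among consecutive terms.
Observation: z(n) - 2·z(n-1) - (2)·z(n-2) = 0 holds for the shown terms, and no order-1 relation z(n) = α·z(n-1) + β fits.
Check at n=3: 2·12 + (2)·5 = 34. ✓

z(n) = 2z(n-1) + 2z(n-2), z(0) = 1, z(1) = 5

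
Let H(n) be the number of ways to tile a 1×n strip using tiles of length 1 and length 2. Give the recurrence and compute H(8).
Condition on the last tile: it has length 1 (leaving a 1×(n-1) strip) or length 2 (leaving a 1×(n-2) strip), so H(n) = H(n-1) + H(n-2) (order-2 linear recurrence).
For 0 ≤ i < 2 only unit tiles fit, so H(i) = 1.
Iterating the recurrence: H(2) = 2, H(3) = 3, H(4) = 5, H(5) = 8, H(6) = 13, H(7) = 21, H(8) = 34.

H(n) = H(n-1) + H(n-2), with H(i) = 1 for 0 ≤ i < 2; H(8) = 34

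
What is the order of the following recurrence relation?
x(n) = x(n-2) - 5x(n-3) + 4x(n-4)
The order is the largest lag k for which x(n-k) appears. Here the deepest term is x(n-4), so the order is 4.

Order 4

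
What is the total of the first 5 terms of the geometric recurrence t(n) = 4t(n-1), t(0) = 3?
Computing the sequence terms: 3, 12, 48, 192, 768
Adding these values together:

1023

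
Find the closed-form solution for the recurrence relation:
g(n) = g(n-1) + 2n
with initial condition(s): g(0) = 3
Recurrence: g(n) = g(n-1) + 2n, initial: g(0) = 3.
Telescoping: g(n) = g(0) + 2·Σᵢ₌₁ⁿ i = 3 + 2·n(n+1)/2.

g(n) = 2·n(n+1)/2 + 3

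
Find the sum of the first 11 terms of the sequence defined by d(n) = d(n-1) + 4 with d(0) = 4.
Computing the sequence terms: 4, 8, 12, 16, 20, 24, 28, 32, 36, 40, 44
Adding these values together:

264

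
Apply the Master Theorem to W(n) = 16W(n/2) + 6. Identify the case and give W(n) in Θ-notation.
Master Theorem template: W(n) = a·W(n/b) + f(n).
Here: a=16, b=2, f(n)=6
Compute log_b(a) = log_2(16) = 4.
f(n) = 6 = O(n^(4-ε)) with ε = 4. Case 1: W(n) = Θ(n^log_b(a)) = Θ(n^4).

Case 1: W(n) = Θ(n^4)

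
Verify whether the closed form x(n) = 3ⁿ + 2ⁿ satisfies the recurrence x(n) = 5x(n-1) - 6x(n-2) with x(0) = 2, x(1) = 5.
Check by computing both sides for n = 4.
From the recurrence with x(0) = 2, x(1) = 5:
  x(0) = 2, x(1) = 5, x(2) = 13, x(3) = 35, x(4) = 97
  so the recurrence gives x(4) = 97.
From the proposed closed form x(n) = 3ⁿ + 2ⁿ:
  x(4) = 97.
Both sides give 97 at n = 4, and the initial condition(s) match, so the closed form is consistent.

Yes, the closed form is correct.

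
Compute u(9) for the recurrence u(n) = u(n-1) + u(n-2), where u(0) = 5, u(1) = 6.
Computing the sequence terms:
5, 6, 11, 17, 28, 45, 73, 118, 191, 309

309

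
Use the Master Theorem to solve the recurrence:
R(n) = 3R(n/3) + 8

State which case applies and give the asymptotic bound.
Master Theorem template: R(n) = a·R(n/b) + f(n).
Here: a=3, b=3, f(n)=8
Compute log_b(a) = log_3(3) = 1.
f(n) = 8 = O(n^(1-ε)) with ε = 1. Case 1: R(n) = Θ(n^log_b(a)) = Θ(n).

Case 1: R(n) = Θ(n)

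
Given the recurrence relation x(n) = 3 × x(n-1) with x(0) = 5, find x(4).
Computing step by step:
x(0) = 5
x(1) = 3 × 5 = 15
x(2) = 3 × 15 = 45
x(3) = 3 × 45 = 135
x(4) = 3 × 135 = 405

405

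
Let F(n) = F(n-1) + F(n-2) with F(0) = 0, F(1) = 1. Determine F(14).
Computing the sequence terms:
0, 1, 1, 2, 3, 5, 8, 13, 21, 34, 55, 89, 144, 233, 377

377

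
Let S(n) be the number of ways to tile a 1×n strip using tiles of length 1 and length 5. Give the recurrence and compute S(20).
Condition on the last tile: it has length 1 (leaving a 1×(n-1) strip) or length 5 (leaving a 1×(n-5) strip), so S(n) = S(n-1) + S(n-5) (order-5 linear recurrence).
For 0 ≤ i < 5 only unit tiles fit, so S(i) = 1.
Iterating the recurrence: S(5) = 2, S(6) = 3, S(7) = 4, S(8) = 5, S(9) = 6, S(10) = 8, S(11) = 11, S(12) = 15, S(13) = 20, S(14) = 26, S(15) = 34, S(16) = 45, S(17) = 60, S(18) = 80, S(19) = 106, S(20) = 140.

S(n) = S(n-1) + S(n-5), with S(i) = 1 for 0 ≤ i < 5; S(20) = 140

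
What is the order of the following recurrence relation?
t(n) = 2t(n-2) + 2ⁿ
The order is the largest lag k for which t(n-k) appears. Here the deepest term is t(n-2) (the 2ⁿ term is non-homogeneous and does not affect the order), so the order is 2.

Order 2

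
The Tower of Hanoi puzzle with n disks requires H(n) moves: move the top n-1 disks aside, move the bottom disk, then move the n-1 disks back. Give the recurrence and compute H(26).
Moving n disks = move the top n-1 disks aside (H(n-1) moves) + move the largest disk (1 move) + move the n-1 disks back on top (H(n-1) moves), so H(n) = 2H(n-1) + 1, with H(1) = 1 (a single disk takes one move).
First terms: 1, 3, 7, 15, 31, 63, … — each is one less than a power of 2. Indeed H(n) + 1 = 2(H(n-1) + 1) with H(1) + 1 = 2, so H(n) + 1 = 2ⁿ and H(n) = 2ⁿ - 1.
Hence H(26) = 2^26 - 1 = 67108864 - 1 = 67108863.

H(n) = 2H(n-1) + 1, H(1) = 1; H(26) = 67108863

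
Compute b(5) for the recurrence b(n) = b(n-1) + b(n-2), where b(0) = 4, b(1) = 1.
Computing the sequence terms:
4, 1, 5, 6, 11, 17

17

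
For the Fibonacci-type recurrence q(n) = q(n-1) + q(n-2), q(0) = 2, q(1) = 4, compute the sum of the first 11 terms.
Computing the sequence terms: 2, 4, 6, 10, 16, 26, 42, 68, 110, 178, 288
Adding these values together:

750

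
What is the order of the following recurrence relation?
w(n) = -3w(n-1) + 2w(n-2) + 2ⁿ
The order is the largest lag k for which w(n-k) appears. Here the deepest term is w(n-2) (the 2ⁿ term is non-homogeneous and does not affect the order), so the order is 2.

Order 2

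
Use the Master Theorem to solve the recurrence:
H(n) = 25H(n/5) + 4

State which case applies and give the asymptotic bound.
Master Theorem template: H(n) = a·H(n/b) + f(n).
Here: a=25, b=5, f(n)=4
Compute log_b(a) = log_5(25) = 2.
f(n) = 4 = O(n^(2-ε)) with ε = 2. Case 1: H(n) = Θ(n^log_b(a)) = Θ(n^2).

Case 1: H(n) = Θ(n^2)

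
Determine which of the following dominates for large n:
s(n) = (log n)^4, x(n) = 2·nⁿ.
Comparing growth rates:
Growth-rate hierarchy: log n ≺ any polynomial ≺ any exponential cⁿ (c>1) ≺ n! ≺ nⁿ.
super-exponential nⁿ dominates polylogarithmic (log n)^4 asymptotically.

x(n) grows faster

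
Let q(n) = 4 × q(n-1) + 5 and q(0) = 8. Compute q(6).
Computing step by step:
q(0) = 8
q(1) = 4 × 8 + 5 = 37
q(2) = 4 × 37 + 5 = 153
q(3) = 4 × 153 + 5 = 617
q(4) = 4 × 617 + 5 = 2473
q(5) = 4 × 2473 + 5 = 9897
q(6) = 4 × 9897 + 5 = 39593

39593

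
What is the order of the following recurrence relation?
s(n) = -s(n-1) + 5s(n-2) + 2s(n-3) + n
The order is the largest lag k for which s(n-k) appears. Here the deepest term is s(n-3) (the n term is non-homogeneous and does not affect the order), so the order is 3.

Order 3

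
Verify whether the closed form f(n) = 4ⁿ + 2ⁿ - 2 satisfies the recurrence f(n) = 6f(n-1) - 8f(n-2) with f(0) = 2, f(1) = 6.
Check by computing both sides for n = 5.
From the recurrence with f(0) = 2, f(1) = 6:
  f(0) = 2, f(1) = 6, f(2) = 20, f(3) = 72, f(4) = 272, f(5) = 1056
  so the recurrence gives f(5) = 1056.
From the proposed closed form f(n) = 4ⁿ + 2ⁿ - 2:
  f(5) = 1054.
The recurrence gives 1056 but the closed form gives 1054, so the closed form does not satisfy the recurrence.

No, the closed form is incorrect.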